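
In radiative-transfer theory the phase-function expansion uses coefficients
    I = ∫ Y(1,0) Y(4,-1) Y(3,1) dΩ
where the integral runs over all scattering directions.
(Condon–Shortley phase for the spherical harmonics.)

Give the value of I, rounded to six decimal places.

Checks pass: Σm=0; 8 even; l₃=3∈[3,5].
(2·1+1)(2·4+1)(2·3+1) = 189
Δ: 2! 0! 6! / 9! → 1/252
sum: t=1:−1/36 = -1/36
3j²(1 4 3; 0 0 0) = Δ·Π!·Σ² = 4/63  (sign +1)
sum: t=1:−1/48 = -1/48
3j²(1 4 3; 0 -1 1) = Δ·Π!·Σ² = 5/84  (sign -1)
combine: 4πI² = 189·4/63·5/84 = 5/7
take √, sign -1: I = -0.23841361

-0.238414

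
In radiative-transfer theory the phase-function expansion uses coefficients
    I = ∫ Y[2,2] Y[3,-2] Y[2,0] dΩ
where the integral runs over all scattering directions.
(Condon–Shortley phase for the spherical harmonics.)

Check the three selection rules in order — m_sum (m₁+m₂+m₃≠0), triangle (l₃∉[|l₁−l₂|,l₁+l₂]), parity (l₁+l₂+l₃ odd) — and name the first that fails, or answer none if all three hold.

azimuthal sum: 2 − 2 + 0 = 0  ✓
1 ≤ 2 ≤ 5 (triangle on l)  ✓
L = 2 + 3 + 2 = 7 (odd)  ✗

parity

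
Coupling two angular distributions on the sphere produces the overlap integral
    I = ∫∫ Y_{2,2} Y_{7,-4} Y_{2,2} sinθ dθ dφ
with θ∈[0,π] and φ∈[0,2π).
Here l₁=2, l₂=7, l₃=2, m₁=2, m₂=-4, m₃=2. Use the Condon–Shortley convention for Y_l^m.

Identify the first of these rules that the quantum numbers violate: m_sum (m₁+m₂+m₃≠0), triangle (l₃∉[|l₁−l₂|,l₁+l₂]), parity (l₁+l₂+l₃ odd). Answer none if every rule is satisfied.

m₁+m₂+m₃ = 2 − 4 + 2 = 0  ✓
triangle: |2−7|=5 ≤ l₃=2 ≤ 2+7=9  ✗
parity: l₁+l₂+l₃ = 11 is odd

triangle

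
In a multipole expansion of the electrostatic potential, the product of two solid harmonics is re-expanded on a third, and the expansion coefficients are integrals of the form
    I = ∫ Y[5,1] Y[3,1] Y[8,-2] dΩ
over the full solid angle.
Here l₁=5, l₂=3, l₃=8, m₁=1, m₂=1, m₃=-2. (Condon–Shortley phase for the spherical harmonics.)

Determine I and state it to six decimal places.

Rules hold: Σm=0, L=16 even, 2≤8≤8.
N = 11·7·17 = 1309
Δ = 0!·10!·6!/17! = 1/136136
Racah Σ t=0..0: t=0:+1/518400 = 1/518400
⇒ 3j(5 3 8; 0 0 0)² = 56/2431, sgn +1
Racah Σ t=0..0: t=0:+1/829440 = 1/829440
⇒ 3j(5 3 8; 1 1 -2)² = 225/9724, sgn +1
4πI² = N·(3j₀)²·(3jₘ)² = 22050/31603
I = +1·√(0.697719/4π) = 0.23563251

0.235633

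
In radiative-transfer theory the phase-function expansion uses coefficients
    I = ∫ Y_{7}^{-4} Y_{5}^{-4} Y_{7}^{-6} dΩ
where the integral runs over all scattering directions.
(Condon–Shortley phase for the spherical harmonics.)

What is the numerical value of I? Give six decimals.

m-sum = -4 − 4 − 6 = -14 ≠ 0 ⇒ I = 0

0.000000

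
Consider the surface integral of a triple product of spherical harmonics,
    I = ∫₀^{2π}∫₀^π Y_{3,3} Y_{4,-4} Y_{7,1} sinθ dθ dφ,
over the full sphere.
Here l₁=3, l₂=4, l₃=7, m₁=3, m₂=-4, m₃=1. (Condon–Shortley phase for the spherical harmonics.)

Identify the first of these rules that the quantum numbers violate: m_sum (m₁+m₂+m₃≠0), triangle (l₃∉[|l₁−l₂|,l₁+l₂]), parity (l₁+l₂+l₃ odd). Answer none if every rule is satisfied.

m₁+m₂+m₃ = 3 − 4 + 1 = 0  ✓
triangle: |3−4|=1 ≤ l₃=7 ≤ 3+4=7  ✓
parity: l₁+l₂+l₃ = 14 is even  ✓

none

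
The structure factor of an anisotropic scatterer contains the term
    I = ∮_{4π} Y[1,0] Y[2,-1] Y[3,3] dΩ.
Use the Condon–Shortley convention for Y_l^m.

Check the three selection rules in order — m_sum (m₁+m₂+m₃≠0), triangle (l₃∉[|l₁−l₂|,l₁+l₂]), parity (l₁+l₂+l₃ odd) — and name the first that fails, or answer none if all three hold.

Σmᵢ = 2  ✗
l₃∈[|l₁−l₂|,l₁+l₂]=[1,3], have l₃=3
Σlᵢ = 6 ⇒ even

m_sum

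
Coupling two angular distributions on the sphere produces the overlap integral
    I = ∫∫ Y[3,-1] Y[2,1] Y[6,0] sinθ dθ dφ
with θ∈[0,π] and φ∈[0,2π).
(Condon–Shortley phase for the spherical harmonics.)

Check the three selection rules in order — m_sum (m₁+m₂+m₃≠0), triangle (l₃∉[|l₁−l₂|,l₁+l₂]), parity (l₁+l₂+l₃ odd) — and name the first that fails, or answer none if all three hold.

triangle

Σmᵢ = 0  ✓
l₃∈[|l₁−l₂|,l₁+l₂]=[1,5], have l₃=6  ✗
Σlᵢ = 11 ⇒ odd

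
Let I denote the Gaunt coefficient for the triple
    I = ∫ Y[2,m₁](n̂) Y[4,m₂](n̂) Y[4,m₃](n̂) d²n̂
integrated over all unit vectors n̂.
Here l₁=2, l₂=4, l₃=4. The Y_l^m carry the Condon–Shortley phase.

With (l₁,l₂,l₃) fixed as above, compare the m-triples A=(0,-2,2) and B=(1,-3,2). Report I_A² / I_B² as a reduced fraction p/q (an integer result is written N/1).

64/525

Shared (l₁,l₂,l₃)=(2,4,4): N and (l;000)² cancel in I_A²/I_B².
A: Δ = 2!·2!·6!/11! = 1/13860; Racah Σ t=0..2: t=0:+1/192 t=1:−1/120 t=2:+1/2880 = -1/360; ⇒ 3j(2 4 4; 0 -2 2)² = 16/3465, sgn -1
B: Δ = 2!·2!·6!/11! = 1/13860; Racah Σ t=0..1: t=0:+1/240 t=1:−1/1440 = 1/288; ⇒ 3j(2 4 4; 1 -3 2)² = 5/132, sgn +1
I_A²/I_B² = (16/3465)/(5/132) = 64/525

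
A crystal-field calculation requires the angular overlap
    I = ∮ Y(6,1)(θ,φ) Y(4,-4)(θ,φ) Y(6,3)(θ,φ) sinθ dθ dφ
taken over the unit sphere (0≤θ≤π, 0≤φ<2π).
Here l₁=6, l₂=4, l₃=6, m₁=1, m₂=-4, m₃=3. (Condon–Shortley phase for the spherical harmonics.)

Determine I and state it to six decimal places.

m-sum 0 ✓  L=16 even ✓  2≤6≤10 ✓
Π(2lᵢ+1) = 13×9×13 = 1521
triangle coeff Δ(6,4,6) = 1/15315300
Σ_t [0,4]: t=0:+1/829440 t=1:−1/25920 t=2:+1/9216 t=3:−1/25920 t=4:+1/829440 = 7/207360
(3j)²=28/2431 [(6 4 6; 0 0 0)], sign=+1
Σ_t [0,0]: t=0:+1/414720 = 1/414720
(3j)²=49/2431 [(6 4 6; 1 -4 3)], sign=-1
⇒ 4πI² = 12348/34969
I = (-1)√(12348/34969/(4π)) = -0.16763001

-0.167630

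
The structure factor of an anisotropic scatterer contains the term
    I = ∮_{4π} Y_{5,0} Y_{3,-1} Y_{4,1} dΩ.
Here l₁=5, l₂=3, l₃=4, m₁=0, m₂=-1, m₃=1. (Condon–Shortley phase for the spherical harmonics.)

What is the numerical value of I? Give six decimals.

-0.009577

Rules hold: Σm=0, L=12 even, 2≤4≤8.
N = 11·7·9 = 693
Δ = 4!·6!·2!/13! = 1/180180
Racah Σ t=1..3: t=1:−1/576 t=2:+1/144 t=3:−1/576 = 1/288
⇒ 3j(5 3 4; 0 0 0)² = 20/1001, sgn +1
Racah Σ t=0..2: t=0:+1/5760 t=1:−1/288 t=2:+1/288 = 1/5760
⇒ 3j(5 3 4; 0 -1 1)² = 1/12012, sgn -1
4πI² = N·(3j₀)²·(3jₘ)² = 15/13013
I = -1·√(0.00115269/4π) = -0.00957750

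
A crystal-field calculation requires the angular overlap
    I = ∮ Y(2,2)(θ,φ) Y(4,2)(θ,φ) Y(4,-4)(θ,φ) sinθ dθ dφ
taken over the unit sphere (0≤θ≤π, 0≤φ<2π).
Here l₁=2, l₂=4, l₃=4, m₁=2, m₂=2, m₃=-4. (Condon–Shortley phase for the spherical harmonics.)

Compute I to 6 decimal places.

Rules hold: Σm=0, L=10 even, 2≤4≤6.
N = 5·9·9 = 405
Δ = 2!·2!·6!/11! = 1/13860
Racah Σ t=0..2: t=0:+1/192 t=1:−1/36 t=2:+1/192 = -5/288
⇒ 3j(2 4 4; 0 0 0)² = 20/693, sgn -1
Racah Σ t=0..0: t=0:+1/2880 = 1/2880
⇒ 3j(2 4 4; 2 2 -4)² = 2/165, sgn +1
4πI² = N·(3j₀)²·(3jₘ)² = 120/847
I = -1·√(0.141677/4π) = -0.10618031

-0.106180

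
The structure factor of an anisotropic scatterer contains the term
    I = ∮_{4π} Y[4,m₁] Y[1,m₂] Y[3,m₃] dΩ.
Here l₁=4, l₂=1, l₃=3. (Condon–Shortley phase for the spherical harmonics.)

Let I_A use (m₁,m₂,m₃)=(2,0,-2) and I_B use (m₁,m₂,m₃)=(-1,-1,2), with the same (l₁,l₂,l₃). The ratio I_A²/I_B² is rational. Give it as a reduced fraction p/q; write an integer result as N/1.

4/1

Same 4,1,3: normalisation and zero-m 3j drop out of the ratio.
A: Δ: 2! 6! 0! / 9! → 1/252; sum: t=1:−1/120 = -1/120; 3j²(4 1 3; 2 0 -2) = Δ·Π!·Σ² = 1/21  (sign +1)
B: Δ: 2! 6! 0! / 9! → 1/252; sum: t=0:+1/240 = 1/240; 3j²(4 1 3; -1 -1 2) = Δ·Π!·Σ² = 1/84  (sign -1)
I_A²/I_B² = (1/21)/(1/84) = 4/1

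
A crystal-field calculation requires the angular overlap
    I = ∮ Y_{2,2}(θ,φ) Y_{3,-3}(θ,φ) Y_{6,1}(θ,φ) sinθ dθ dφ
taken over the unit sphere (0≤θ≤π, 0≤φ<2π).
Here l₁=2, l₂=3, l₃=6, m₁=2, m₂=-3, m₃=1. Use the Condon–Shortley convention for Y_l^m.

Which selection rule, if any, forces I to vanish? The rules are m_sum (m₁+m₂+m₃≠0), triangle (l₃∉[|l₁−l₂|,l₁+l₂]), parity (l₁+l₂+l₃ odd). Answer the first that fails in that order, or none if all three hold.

triangle

Σmᵢ = 0  ✓
l₃∈[|l₁−l₂|,l₁+l₂]=[1,5], have l₃=6  ✗
Σlᵢ = 11 ⇒ odd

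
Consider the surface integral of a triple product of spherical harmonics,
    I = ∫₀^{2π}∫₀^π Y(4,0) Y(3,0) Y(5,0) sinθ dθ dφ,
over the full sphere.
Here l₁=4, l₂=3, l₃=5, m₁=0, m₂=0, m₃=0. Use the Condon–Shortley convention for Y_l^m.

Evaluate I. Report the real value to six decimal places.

0.148374

m-sum 0 ✓  L=12 even ✓  1≤5≤7 ✓
Π(2lᵢ+1) = 9×7×11 = 693
triangle coeff Δ(4,3,5) = 1/180180
Σ_t [0,2]: t=0:+1/576 t=1:−1/144 t=2:+1/576 = -1/288
(3j)²=20/1001 [(4 3 5; 0 0 0)], sign=+1
(m-triple is (0,0,0) — same symbol as above.)
⇒ 4πI² = 3600/13013
I = (+1)√(3600/13013/(4π)) = 0.14837393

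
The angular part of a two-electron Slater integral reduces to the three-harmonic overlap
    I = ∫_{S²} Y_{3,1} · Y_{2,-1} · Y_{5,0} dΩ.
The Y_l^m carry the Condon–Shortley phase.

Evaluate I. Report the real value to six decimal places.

m-sum 0 ✓  L=10 even ✓  1≤5≤5 ✓
Π(2lᵢ+1) = 7×5×11 = 385
triangle coeff Δ(3,2,5) = 1/2310
Σ_t [0,0]: t=0:+1/144 = 1/144
(3j)²=10/231 [(3 2 5; 0 0 0)], sign=-1
Σ_t [0,0]: t=0:+1/288 = 1/288
(3j)²=5/231 [(3 2 5; 1 -1 0)], sign=-1
⇒ 4πI² = 250/693
I = (+1)√(250/693/(4π)) = 0.16943318

0.169433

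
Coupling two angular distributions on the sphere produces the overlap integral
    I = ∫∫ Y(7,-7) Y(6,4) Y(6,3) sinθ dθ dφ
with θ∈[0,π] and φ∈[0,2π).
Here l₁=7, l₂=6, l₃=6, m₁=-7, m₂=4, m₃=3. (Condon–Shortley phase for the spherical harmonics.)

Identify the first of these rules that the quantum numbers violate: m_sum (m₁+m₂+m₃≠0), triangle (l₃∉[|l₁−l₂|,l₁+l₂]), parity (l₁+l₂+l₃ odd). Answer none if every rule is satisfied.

m₁+m₂+m₃ = -7 + 4 + 3 = 0  ✓
triangle: |7−6|=1 ≤ l₃=6 ≤ 7+6=13  ✓
parity: l₁+l₂+l₃ = 19 is odd  ✗

parity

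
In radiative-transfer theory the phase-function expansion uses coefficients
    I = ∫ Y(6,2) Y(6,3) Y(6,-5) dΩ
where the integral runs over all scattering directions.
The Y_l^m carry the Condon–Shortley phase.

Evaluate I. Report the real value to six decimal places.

-0.050240

Rules hold: Σm=0, L=18 even, 0≤6≤12.
N = 13·13·13 = 2197
Δ = 6!·6!·6!/19! = 1/325909584
Racah Σ t=0..6: t=0:+1/373248000 t=1:−1/1728000 t=2:+1/110592 t=3:−1/46656 t=4:+1/110592 t=5:−1/1728000 t=6:+1/373248000 = -7/1555200
⇒ 3j(6 6 6; 0 0 0)² = 400/46189, sgn -1
Racah Σ t=3..4: t=3:−1/3110400 t=4:+1/4147200 = -1/12441600
⇒ 3j(6 6 6; 2 3 -5)² = 7/4199, sgn +1
4πI² = N·(3j₀)²·(3jₘ)² = 36400/1147619
I = -1·√(0.0317178/4π) = -0.05023968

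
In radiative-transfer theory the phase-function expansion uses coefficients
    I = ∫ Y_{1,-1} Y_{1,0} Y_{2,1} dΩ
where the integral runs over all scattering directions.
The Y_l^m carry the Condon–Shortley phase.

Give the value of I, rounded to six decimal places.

m-sum 0 ✓  L=4 even ✓  0≤2≤2 ✓
Π(2lᵢ+1) = 3×3×5 = 45
triangle coeff Δ(1,1,2) = 1/30
Σ_t [0,0]: t=0:+1/1 = 1/1
(3j)²=2/15 [(1 1 2; 0 0 0)], sign=+1
Σ_t [0,0]: t=0:+1/2 = 1/2
(3j)²=1/10 [(1 1 2; -1 0 1)], sign=-1
⇒ 4πI² = 3/5
I = (-1)√(3/5/(4π)) = -0.21850969

-0.218510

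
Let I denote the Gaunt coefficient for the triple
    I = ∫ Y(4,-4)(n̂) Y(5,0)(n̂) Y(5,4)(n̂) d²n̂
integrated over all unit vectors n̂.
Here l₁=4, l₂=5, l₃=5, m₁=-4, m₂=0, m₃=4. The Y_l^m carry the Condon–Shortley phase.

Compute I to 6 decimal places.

m-sum 0 ✓  L=14 even ✓  1≤5≤9 ✓
Π(2lᵢ+1) = 9×11×11 = 1089
triangle coeff Δ(4,5,5) = 1/3153150
Σ_t [0,4]: t=0:+1/69120 t=1:−1/1728 t=2:+1/576 t=3:−1/1728 t=4:+1/69120 = 7/11520
(3j)²=2/143 [(4 5 5; 0 0 0)], sign=-1
Σ_t [4,4]: t=4:+1/69120 = 1/69120
(3j)²=2/143 [(4 5 5; -4 0 4)], sign=-1
⇒ 4πI² = 36/169
I = (+1)√(36/169/(4π)) = 0.13019760

0.130198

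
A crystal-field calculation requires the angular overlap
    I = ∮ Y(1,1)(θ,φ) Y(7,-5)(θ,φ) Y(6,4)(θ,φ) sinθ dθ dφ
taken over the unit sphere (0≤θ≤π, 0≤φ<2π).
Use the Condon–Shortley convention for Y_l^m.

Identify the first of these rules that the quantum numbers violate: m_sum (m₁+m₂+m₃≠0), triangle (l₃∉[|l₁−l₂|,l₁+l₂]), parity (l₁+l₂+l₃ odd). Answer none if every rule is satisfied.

Σmᵢ = 0  ✓
l₃∈[|l₁−l₂|,l₁+l₂]=[6,8], have l₃=6  ✓
Σlᵢ = 14 ⇒ even  ✓

none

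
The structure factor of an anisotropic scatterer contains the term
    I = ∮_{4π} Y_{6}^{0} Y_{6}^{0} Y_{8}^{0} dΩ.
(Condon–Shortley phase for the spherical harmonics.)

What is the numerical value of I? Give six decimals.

Rules hold: Σm=0, L=20 even, 0≤8≤12.
N = 13·13·17 = 2873
Δ = 4!·8!·8!/21! = 1/1309458150
Racah Σ t=0..4: t=0:+1/49766400 t=1:−1/3110400 t=2:+1/1327104 t=3:−1/3110400 t=4:+1/49766400 = 1/6635520
⇒ 3j(6 6 8; 0 0 0)² = 350/46189, sgn +1
(m-triple is (0,0,0) — same symbol as above.)
4πI² = N·(3j₀)²·(3jₘ)² = 122500/742577
I = +1·√(0.164966/4π) = 0.11457566

0.114576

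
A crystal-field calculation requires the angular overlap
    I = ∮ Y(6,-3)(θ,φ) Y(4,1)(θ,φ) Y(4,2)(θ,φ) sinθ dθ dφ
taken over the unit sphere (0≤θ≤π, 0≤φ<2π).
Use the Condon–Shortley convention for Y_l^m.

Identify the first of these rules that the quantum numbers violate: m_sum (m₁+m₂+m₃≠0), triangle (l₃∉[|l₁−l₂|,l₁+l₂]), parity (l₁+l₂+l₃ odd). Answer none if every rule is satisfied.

m₁+m₂+m₃ = -3 + 1 + 2 = 0  ✓
triangle: |6−4|=2 ≤ l₃=4 ≤ 6+4=10  ✓
parity: l₁+l₂+l₃ = 14 is even  ✓

none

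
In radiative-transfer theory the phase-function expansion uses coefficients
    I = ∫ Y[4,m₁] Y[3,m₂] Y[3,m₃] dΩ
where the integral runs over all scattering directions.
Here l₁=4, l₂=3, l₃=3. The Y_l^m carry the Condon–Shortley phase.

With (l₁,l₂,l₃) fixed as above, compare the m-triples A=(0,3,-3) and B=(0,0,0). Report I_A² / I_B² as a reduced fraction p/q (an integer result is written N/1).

l's match ⇒ only the (l;m) 3-j factors differ between A and B.
A: triangle coeff Δ(4,3,3) = 1/34650; Σ_t [4,4]: t=4:+1/1152 = 1/1152; (3j)²=1/154 [(4 3 3; 0 3 -3)], sign=+1
B: triangle coeff Δ(4,3,3) = 1/34650; Σ_t [1,3]: t=1:−1/72 t=2:+1/16 t=3:−1/72 = 5/144; (3j)²=2/77 [(4 3 3; 0 0 0)], sign=-1
I_A²/I_B² = (1/154)/(2/77) = 1/4

1/4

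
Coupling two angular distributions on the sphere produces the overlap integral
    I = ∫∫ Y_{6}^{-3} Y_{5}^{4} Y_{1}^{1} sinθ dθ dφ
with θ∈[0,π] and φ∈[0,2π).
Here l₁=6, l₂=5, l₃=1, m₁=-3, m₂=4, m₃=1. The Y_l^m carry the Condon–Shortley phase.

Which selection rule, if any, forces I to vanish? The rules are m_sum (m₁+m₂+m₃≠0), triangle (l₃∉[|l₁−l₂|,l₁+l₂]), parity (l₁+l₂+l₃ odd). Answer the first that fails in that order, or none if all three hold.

m_sum

azimuthal sum: -3 + 4 + 1 = 2  ✗
1 ≤ 1 ≤ 11 (triangle on l)
L = 6 + 5 + 1 = 12 (even)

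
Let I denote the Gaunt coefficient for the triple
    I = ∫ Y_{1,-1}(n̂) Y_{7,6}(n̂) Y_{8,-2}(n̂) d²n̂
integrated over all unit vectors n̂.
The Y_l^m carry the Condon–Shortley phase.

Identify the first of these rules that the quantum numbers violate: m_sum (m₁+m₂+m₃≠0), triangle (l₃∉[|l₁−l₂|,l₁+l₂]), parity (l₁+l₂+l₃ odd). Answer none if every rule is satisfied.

m_sum

m₁+m₂+m₃ = -1 + 6 − 2 = 3  ✗
triangle: |1−7|=6 ≤ l₃=8 ≤ 1+7=8
parity: l₁+l₂+l₃ = 16 is even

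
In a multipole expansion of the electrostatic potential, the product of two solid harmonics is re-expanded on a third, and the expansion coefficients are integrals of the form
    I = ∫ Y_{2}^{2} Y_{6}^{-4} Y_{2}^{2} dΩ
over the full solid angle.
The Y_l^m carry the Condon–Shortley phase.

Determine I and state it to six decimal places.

0.000000

triangle: need 4≤l₃≤8, have 2; I=0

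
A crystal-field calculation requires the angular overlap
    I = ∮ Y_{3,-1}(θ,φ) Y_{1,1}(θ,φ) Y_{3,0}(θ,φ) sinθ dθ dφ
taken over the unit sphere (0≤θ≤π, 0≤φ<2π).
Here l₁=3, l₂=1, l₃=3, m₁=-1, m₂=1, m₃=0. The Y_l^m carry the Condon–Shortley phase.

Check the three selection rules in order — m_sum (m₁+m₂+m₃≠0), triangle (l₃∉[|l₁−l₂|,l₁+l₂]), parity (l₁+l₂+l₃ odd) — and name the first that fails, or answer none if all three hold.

parity

Σmᵢ = 0  ✓
l₃∈[|l₁−l₂|,l₁+l₂]=[2,4], have l₃=3  ✓
Σlᵢ = 7 ⇒ odd  ✗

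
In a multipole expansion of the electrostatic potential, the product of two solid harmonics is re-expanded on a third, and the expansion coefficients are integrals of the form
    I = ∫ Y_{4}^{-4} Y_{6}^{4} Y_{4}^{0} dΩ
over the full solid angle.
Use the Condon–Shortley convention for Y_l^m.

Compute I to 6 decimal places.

Rules hold: Σm=0, L=14 even, 2≤4≤10.
N = 9·13·9 = 1053
Δ = 6!·2!·6!/15! = 1/1261260
Racah Σ t=2..4: t=2:+1/4608 t=3:−1/1296 t=4:+1/4608 = -7/20736
⇒ 3j(4 6 4; 0 0 0)² = 20/1287, sgn -1
Racah Σ t=6..6: t=6:+1/69120 = 1/69120
⇒ 3j(4 6 4; -4 4 0)² = 4/143, sgn +1
4πI² = N·(3j₀)²·(3jₘ)² = 720/1573
I = -1·√(0.457724/4π) = -0.19085211

-0.190852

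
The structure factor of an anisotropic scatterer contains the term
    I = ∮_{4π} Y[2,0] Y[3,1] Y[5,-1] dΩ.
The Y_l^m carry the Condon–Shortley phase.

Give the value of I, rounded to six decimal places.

-0.227318

m-sum 0 ✓  L=10 even ✓  1≤5≤5 ✓
Π(2lᵢ+1) = 5×7×11 = 385
triangle coeff Δ(2,3,5) = 1/2310
Σ_t [0,0]: t=0:+1/144 = 1/144
(3j)²=10/231 [(2 3 5; 0 0 0)], sign=-1
Σ_t [0,0]: t=0:+1/192 = 1/192
(3j)²=3/77 [(2 3 5; 0 1 -1)], sign=+1
⇒ 4πI² = 50/77
I = (-1)√(50/77/(4π)) = -0.22731846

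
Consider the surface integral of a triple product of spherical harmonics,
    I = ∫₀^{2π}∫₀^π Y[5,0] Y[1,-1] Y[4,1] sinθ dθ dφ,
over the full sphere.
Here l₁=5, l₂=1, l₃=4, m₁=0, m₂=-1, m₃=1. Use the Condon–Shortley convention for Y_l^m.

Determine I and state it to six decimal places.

0.155288

Checks pass: Σm=0; 10 even; l₃=4∈[4,6].
(2·5+1)(2·1+1)(2·4+1) = 297
Δ: 2! 8! 0! / 11! → 1/495
sum: t=1:−1/576 = -1/576
3j²(5 1 4; 0 0 0) = Δ·Π!·Σ² = 5/99  (sign -1)
sum: t=0:+1/1440 = 1/1440
3j²(5 1 4; 0 -1 1) = Δ·Π!·Σ² = 2/99  (sign -1)
combine: 4πI² = 297·5/99·2/99 = 10/33
take √, sign +1: I = 0.15528807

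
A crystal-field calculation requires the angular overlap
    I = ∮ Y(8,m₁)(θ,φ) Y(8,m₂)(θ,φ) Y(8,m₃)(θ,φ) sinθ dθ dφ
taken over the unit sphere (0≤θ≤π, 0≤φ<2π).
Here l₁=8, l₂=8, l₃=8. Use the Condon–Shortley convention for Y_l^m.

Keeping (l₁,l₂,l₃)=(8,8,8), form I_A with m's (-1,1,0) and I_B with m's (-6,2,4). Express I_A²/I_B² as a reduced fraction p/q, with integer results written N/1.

245/702

Shared (l₁,l₂,l₃)=(8,8,8): N and (l;000)² cancel in I_A²/I_B².
A: Δ = 8!·8!·8!/25! = 1/236637794250; Racah Σ t=1..8: t=1:−1/8193540096000 t=2:+1/36578304000 t=3:−1/1492992000 t=4:+1/298598400 t=5:−1/238878720 t=6:+1/746496000 t=7:−1/10450944000 t=8:+1/1024192512000 = -11/46820229120; ⇒ 3j(8 8 8; -1 1 0)² = 245/193154, sgn -1
B: Δ = 8!·8!·8!/25! = 1/236637794250; Racah Σ t=6..8: t=6:+1/33443020800 t=7:−1/18289152000 t=8:+1/83607552000 = -1/78033715200; ⇒ 3j(8 8 8; -6 2 4)² = 27/7429, sgn -1
I_A²/I_B² = (245/193154)/(27/7429) = 245/702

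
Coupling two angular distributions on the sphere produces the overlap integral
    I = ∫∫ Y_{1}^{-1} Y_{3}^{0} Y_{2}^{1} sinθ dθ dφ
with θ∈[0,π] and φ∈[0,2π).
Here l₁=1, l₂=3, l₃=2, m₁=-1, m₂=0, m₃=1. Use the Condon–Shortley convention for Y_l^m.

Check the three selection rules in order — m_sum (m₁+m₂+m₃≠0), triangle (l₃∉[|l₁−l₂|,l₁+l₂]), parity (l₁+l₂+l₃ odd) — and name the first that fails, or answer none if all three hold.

azimuthal sum: -1 + 0 + 1 = 0  ✓
2 ≤ 2 ≤ 4 (triangle on l)  ✓
L = 1 + 3 + 2 = 6 (even)  ✓

none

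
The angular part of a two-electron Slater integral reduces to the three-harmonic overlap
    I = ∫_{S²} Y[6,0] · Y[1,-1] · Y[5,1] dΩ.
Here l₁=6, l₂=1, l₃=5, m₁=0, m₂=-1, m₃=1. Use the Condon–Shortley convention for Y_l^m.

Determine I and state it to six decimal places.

0.158246

Rules hold: Σm=0, L=12 even, 5≤5≤7.
N = 13·3·11 = 429
Δ = 2!·10!·0!/13! = 1/858
Racah Σ t=1..1: t=1:−1/14400 = -1/14400
⇒ 3j(6 1 5; 0 0 0)² = 6/143, sgn +1
Racah Σ t=0..0: t=0:+1/34560 = 1/34560
⇒ 3j(6 1 5; 0 -1 1)² = 5/286, sgn +1
4πI² = N·(3j₀)²·(3jₘ)² = 45/143
I = +1·√(0.314685/4π) = 0.15824621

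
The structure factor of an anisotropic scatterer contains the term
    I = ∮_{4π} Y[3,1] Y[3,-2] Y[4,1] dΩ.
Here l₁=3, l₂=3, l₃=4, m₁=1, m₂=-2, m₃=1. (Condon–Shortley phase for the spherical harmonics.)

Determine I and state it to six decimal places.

0.145070

Rules hold: Σm=0, L=10 even, 0≤4≤6.
N = 7·7·9 = 441
Δ = 2!·4!·4!/11! = 1/34650
Racah Σ t=0..2: t=0:+1/72 t=1:−1/16 t=2:+1/72 = -5/144
⇒ 3j(3 3 4; 0 0 0)² = 2/77, sgn -1
Racah Σ t=0..1: t=0:+1/48 t=1:−1/144 = 1/72
⇒ 3j(3 3 4; 1 -2 1)² = 16/693, sgn -1
4πI² = N·(3j₀)²·(3jₘ)² = 32/121
I = +1·√(0.264463/4π) = 0.14506992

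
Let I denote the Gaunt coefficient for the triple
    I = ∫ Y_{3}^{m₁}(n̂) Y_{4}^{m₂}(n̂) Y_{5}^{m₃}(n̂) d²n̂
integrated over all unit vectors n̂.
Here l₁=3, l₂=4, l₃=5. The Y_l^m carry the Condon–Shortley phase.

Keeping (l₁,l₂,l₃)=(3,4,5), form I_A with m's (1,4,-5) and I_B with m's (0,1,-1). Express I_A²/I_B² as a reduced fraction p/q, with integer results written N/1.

l's match ⇒ only the (l;m) 3-j factors differ between A and B.
A: triangle coeff Δ(3,4,5) = 1/180180; Σ_t [2,2]: t=2:+1/34560 = 1/34560; (3j)²=14/429 [(3 4 5; 1 4 -5)], sign=+1
B: triangle coeff Δ(3,4,5) = 1/180180; Σ_t [0,2]: t=0:+1/1440 t=1:−1/192 t=2:+1/432 = -19/8640; (3j)²=361/30030 [(3 4 5; 0 1 -1)], sign=-1
I_A²/I_B² = (14/429)/(361/30030) = 980/361

980/361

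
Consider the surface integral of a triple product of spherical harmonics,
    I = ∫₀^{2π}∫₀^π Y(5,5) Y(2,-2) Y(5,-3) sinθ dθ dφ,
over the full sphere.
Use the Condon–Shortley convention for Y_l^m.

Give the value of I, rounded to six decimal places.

Rules hold: Σm=0, L=12 even, 3≤5≤7.
N = 11·5·11 = 605
Δ = 2!·8!·2!/13! = 1/38610
Racah Σ t=0..2: t=0:+1/2880 t=1:−1/576 t=2:+1/2880 = -1/960
⇒ 3j(5 2 5; 0 0 0)² = 10/429, sgn +1
Racah Σ t=0..0: t=0:+1/161280 = 1/161280
⇒ 3j(5 2 5; 5 -2 -3)² = 1/143, sgn +1
4πI² = N·(3j₀)²·(3jₘ)² = 50/507
I = +1·√(0.0986193/4π) = 0.08858824

0.088588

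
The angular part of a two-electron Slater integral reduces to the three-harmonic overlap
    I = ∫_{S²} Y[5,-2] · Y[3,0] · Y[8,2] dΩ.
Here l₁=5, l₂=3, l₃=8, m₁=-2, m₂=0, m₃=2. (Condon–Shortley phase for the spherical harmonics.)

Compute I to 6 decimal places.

0.205677

Rules hold: Σm=0, L=16 even, 2≤8≤8.
N = 11·7·17 = 1309
Δ = 0!·10!·6!/17! = 1/136136
Racah Σ t=0..0: t=0:+1/518400 = 1/518400
⇒ 3j(5 3 8; 0 0 0)² = 56/2431, sgn +1
Racah Σ t=0..0: t=0:+1/1088640 = 1/1088640
⇒ 3j(5 3 8; -2 0 2)² = 300/17017, sgn +1
4πI² = N·(3j₀)²·(3jₘ)² = 16800/31603
I = +1·√(0.531595/4π) = 0.20567692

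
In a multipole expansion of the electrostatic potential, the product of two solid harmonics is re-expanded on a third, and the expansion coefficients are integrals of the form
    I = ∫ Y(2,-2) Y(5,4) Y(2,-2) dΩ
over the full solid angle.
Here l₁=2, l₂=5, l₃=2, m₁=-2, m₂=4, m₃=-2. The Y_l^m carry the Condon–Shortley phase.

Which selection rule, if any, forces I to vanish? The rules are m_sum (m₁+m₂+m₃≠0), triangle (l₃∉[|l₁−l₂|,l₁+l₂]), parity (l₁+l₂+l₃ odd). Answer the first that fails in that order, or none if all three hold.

azimuthal sum: -2 + 4 − 2 = 0  ✓
3 ≤ 2 ≤ 7 (triangle on l)  ✗
L = 2 + 5 + 2 = 9 (odd)

triangle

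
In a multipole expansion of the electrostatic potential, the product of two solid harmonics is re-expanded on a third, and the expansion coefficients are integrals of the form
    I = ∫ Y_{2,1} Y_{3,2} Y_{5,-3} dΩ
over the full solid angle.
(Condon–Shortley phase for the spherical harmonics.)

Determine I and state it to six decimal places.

-0.253584

Checks pass: Σm=0; 10 even; l₃=5∈[1,5].
(2·2+1)(2·3+1)(2·5+1) = 385
Δ: 0! 4! 6! / 11! → 1/2310
sum: t=0:+1/144 = 1/144
3j²(2 3 5; 0 0 0) = Δ·Π!·Σ² = 10/231  (sign -1)
sum: t=0:+1/720 = 1/720
3j²(2 3 5; 1 2 -3) = Δ·Π!·Σ² = 8/165  (sign +1)
combine: 4πI² = 385·10/231·8/165 = 80/99
take √, sign -1: I = -0.25358436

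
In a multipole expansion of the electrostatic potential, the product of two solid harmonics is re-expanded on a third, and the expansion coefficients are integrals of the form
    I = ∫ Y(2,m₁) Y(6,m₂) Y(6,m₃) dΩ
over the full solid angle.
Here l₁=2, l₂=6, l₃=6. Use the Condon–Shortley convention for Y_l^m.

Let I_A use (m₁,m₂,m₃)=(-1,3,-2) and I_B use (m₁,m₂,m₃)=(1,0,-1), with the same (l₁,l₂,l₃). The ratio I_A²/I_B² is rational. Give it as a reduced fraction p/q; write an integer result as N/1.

150/7

Same 2,6,6: normalisation and zero-m 3j drop out of the ratio.
A: Δ: 2! 2! 10! / 15! → 1/90090; sum: t=1:−1/161280 t=2:+1/60480 = 1/96768; 3j²(2 6 6; -1 3 -2) = Δ·Π!·Σ² = 15/1001  (sign +1)
B: Δ: 2! 2! 10! / 15! → 1/90090; sum: t=0:+1/34560 t=1:−1/28800 = -1/172800; 3j²(2 6 6; 1 0 -1) = Δ·Π!·Σ² = 1/1430  (sign +1)
I_A²/I_B² = (15/1001)/(1/1430) = 150/7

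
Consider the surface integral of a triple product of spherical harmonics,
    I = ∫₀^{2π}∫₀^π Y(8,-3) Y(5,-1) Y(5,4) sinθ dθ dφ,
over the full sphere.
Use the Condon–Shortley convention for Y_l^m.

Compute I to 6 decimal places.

Rules hold: Σm=0, L=18 even, 3≤5≤13.
N = 17·11·11 = 2057
Δ = 8!·8!·2!/19! = 1/37413090
Racah Σ t=3..5: t=3:−1/1036800 t=4:+1/331776 t=5:−1/1036800 = 1/921600
⇒ 3j(8 5 5; 0 0 0)² = 490/46189, sgn -1
Racah Σ t=3..4: t=3:−1/29030400 t=4:+1/5806080 = 1/7257600
⇒ 3j(8 5 5; -3 -1 4)² = 64/4199, sgn -1
4πI² = N·(3j₀)²·(3jₘ)² = 344960/1037153
I = +1·√(0.332603/4π) = 0.16268894

0.162689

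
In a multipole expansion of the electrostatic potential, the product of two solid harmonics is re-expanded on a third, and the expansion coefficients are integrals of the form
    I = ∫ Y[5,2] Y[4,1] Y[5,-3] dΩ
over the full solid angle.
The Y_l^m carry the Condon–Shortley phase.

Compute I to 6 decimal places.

-0.118854

Checks pass: Σm=0; 14 even; l₃=5∈[1,9].
(2·5+1)(2·4+1)(2·5+1) = 1089
Δ: 4! 6! 4! / 15! → 1/3153150
sum: t=0:+1/69120 t=1:−1/1728 t=2:+1/576 t=3:−1/1728 t=4:+1/69120 = 7/11520
3j²(5 4 5; 0 0 0) = Δ·Π!·Σ² = 2/143  (sign -1)
sum: t=1:−1/6912 t=2:+1/2880 t=3:−1/17280 = 1/6912
3j²(5 4 5; 2 1 -3) = Δ·Π!·Σ² = 5/429  (sign +1)
combine: 4πI² = 1089·2/143·5/429 = 30/169
take √, sign -1: I = -0.11885360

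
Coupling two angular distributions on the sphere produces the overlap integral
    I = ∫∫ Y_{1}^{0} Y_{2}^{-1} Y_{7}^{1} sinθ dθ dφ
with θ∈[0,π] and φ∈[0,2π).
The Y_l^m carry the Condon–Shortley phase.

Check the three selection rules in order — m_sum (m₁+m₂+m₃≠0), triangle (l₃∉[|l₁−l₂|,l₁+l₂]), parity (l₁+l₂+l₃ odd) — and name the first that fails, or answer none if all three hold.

triangle

Σmᵢ = 0  ✓
l₃∈[|l₁−l₂|,l₁+l₂]=[1,3], have l₃=7  ✗
Σlᵢ = 10 ⇒ even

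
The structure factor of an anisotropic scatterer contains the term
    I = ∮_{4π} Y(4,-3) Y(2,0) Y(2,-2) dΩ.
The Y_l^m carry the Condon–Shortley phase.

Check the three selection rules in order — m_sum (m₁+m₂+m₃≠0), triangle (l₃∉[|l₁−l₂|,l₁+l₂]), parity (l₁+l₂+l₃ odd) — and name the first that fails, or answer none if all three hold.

Σmᵢ = -5  ✗
l₃∈[|l₁−l₂|,l₁+l₂]=[2,6], have l₃=2
Σlᵢ = 8 ⇒ even

m_sum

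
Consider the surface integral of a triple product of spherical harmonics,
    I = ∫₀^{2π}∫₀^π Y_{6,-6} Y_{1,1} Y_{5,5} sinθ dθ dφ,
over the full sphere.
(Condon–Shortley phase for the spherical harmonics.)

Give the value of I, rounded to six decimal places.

0.331940

m-sum 0 ✓  L=12 even ✓  5≤5≤7 ✓
Π(2lᵢ+1) = 13×3×11 = 429
triangle coeff Δ(6,1,5) = 1/858
Σ_t [1,1]: t=1:−1/14400 = -1/14400
(3j)²=6/143 [(6 1 5; 0 0 0)], sign=+1
Σ_t [2,2]: t=2:+1/7257600 = 1/7257600
(3j)²=1/13 [(6 1 5; -6 1 5)], sign=+1
⇒ 4πI² = 18/13
I = (+1)√(18/13/(4π)) = 0.33194004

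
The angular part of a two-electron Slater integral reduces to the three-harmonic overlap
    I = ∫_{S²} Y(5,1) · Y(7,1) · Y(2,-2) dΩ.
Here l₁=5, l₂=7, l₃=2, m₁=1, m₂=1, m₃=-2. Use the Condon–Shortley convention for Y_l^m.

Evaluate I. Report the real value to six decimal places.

-0.094812

m-sum 0 ✓  L=14 even ✓  2≤2≤12 ✓
Π(2lᵢ+1) = 11×15×5 = 825
triangle coeff Δ(5,7,2) = 1/15015
Σ_t [5,5]: t=5:−1/57600 = -1/57600
(3j)²=21/715 [(5 7 2; 0 0 0)], sign=-1
Σ_t [4,4]: t=4:+1/414720 = 1/414720
(3j)²=2/429 [(5 7 2; 1 1 -2)], sign=+1
⇒ 4πI² = 210/1859
I = (-1)√(210/1859/(4π)) = -0.09481237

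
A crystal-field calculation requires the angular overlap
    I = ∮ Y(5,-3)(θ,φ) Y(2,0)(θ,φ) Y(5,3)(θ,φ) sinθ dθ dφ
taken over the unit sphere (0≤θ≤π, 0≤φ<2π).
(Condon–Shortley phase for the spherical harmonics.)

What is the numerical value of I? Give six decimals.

m-sum 0 ✓  L=12 even ✓  3≤5≤7 ✓
Π(2lᵢ+1) = 11×5×11 = 605
triangle coeff Δ(5,2,5) = 1/38610
Σ_t [0,2]: t=0:+1/2880 t=1:−1/576 t=2:+1/2880 = -1/960
(3j)²=10/429 [(5 2 5; 0 0 0)], sign=+1
Σ_t [0,2]: t=0:+1/161280 t=1:−1/5040 t=2:+1/5760 = -1/53760
(3j)²=1/4290 [(5 2 5; -3 0 3)], sign=-1
⇒ 4πI² = 5/1521
I = (-1)√(5/1521/(4π)) = -0.01617393

-0.016174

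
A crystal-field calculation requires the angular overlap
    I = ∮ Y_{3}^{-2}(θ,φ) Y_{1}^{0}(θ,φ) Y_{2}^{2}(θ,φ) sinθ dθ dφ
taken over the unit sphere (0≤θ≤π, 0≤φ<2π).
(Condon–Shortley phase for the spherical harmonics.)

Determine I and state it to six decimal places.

Checks pass: Σm=0; 6 even; l₃=2∈[2,4].
(2·3+1)(2·1+1)(2·2+1) = 105
Δ: 2! 4! 0! / 7! → 1/105
sum: t=1:−1/4 = -1/4
3j²(3 1 2; 0 0 0) = Δ·Π!·Σ² = 3/35  (sign -1)
sum: t=1:−1/24 = -1/24
3j²(3 1 2; -2 0 2) = Δ·Π!·Σ² = 1/21  (sign -1)
combine: 4πI² = 105·3/35·1/21 = 3/7
take √, sign +1: I = 0.18467439

0.184674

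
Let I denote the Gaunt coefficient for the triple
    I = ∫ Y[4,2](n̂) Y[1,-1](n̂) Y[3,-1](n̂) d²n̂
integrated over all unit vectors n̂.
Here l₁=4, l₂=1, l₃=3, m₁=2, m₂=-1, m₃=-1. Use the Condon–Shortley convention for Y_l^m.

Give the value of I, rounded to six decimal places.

0.238414

Checks pass: Σm=0; 8 even; l₃=3∈[3,5].
(2·4+1)(2·1+1)(2·3+1) = 189
Δ: 2! 6! 0! / 9! → 1/252
sum: t=1:−1/36 = -1/36
3j²(4 1 3; 0 0 0) = Δ·Π!·Σ² = 4/63  (sign +1)
sum: t=0:+1/96 = 1/96
3j²(4 1 3; 2 -1 -1) = Δ·Π!·Σ² = 5/84  (sign +1)
combine: 4πI² = 189·4/63·5/84 = 5/7
take √, sign +1: I = 0.23841361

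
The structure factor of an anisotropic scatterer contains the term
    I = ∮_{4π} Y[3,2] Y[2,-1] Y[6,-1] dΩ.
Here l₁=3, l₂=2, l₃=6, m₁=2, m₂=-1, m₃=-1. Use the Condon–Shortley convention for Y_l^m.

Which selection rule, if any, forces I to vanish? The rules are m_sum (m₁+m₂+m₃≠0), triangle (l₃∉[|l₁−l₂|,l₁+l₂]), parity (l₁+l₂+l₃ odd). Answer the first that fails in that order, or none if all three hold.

triangle

azimuthal sum: 2 − 1 − 1 = 0  ✓
1 ≤ 6 ≤ 5 (triangle on l)  ✗
L = 3 + 2 + 6 = 11 (odd)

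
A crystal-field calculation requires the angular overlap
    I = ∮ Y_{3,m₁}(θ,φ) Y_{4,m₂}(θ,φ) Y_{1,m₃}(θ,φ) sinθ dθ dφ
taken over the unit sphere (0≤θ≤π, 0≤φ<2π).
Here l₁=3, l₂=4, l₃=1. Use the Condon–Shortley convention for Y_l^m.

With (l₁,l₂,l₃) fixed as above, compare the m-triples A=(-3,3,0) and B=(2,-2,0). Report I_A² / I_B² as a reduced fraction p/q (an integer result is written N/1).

7/12

Same 3,4,1: normalisation and zero-m 3j drop out of the ratio.
A: Δ: 6! 0! 2! / 9! → 1/252; sum: t=6:+1/720 = 1/720; 3j²(3 4 1; -3 3 0) = Δ·Π!·Σ² = 1/36  (sign -1)
B: Δ: 6! 0! 2! / 9! → 1/252; sum: t=1:−1/120 = -1/120; 3j²(3 4 1; 2 -2 0) = Δ·Π!·Σ² = 1/21  (sign +1)
I_A²/I_B² = (1/36)/(1/21) = 7/12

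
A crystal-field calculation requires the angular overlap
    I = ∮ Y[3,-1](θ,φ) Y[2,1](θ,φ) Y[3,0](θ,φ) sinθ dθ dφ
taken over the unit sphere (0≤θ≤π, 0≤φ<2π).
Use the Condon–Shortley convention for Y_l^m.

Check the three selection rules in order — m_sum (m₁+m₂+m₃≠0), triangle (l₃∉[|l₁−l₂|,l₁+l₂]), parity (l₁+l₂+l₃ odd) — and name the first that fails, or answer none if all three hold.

azimuthal sum: -1 + 1 + 0 = 0  ✓
1 ≤ 3 ≤ 5 (triangle on l)  ✓
L = 3 + 2 + 3 = 8 (even)  ✓

none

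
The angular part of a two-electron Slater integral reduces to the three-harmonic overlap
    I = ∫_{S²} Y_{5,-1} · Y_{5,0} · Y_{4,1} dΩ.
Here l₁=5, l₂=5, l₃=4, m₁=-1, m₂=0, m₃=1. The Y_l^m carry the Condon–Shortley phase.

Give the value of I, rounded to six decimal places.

Checks pass: Σm=0; 14 even; l₃=4∈[0,10].
(2·5+1)(2·5+1)(2·4+1) = 1089
Δ: 6! 4! 4! / 15! → 1/3153150
sum: t=1:−1/69120 t=2:+1/1728 t=3:−1/576 t=4:+1/1728 t=5:−1/69120 = -7/11520
3j²(5 5 4; 0 0 0) = Δ·Π!·Σ² = 2/143  (sign -1)
sum: t=2:+1/6912 t=3:−1/864 t=4:+1/1152 t=5:−1/17280 = -7/34560
3j²(5 5 4; -1 0 1) = Δ·Π!·Σ² = 1/429  (sign +1)
combine: 4πI² = 1089·2/143·1/429 = 6/169
take √, sign -1: I = -0.05315295

-0.053153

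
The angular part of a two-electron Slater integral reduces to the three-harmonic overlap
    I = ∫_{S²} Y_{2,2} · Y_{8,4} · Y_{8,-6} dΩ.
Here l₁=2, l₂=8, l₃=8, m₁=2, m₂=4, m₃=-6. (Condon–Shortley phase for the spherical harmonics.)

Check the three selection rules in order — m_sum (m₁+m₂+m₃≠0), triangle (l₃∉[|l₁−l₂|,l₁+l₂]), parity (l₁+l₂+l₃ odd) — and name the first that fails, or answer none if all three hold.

Σmᵢ = 0  ✓
l₃∈[|l₁−l₂|,l₁+l₂]=[6,10], have l₃=8  ✓
Σlᵢ = 18 ⇒ even  ✓

none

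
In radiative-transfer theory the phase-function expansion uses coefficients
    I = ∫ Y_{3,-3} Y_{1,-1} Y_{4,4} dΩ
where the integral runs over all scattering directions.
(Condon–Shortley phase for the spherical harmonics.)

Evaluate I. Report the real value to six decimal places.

0.325735

Rules hold: Σm=0, L=8 even, 2≤4≤4.
N = 7·3·9 = 189
Δ = 0!·6!·2!/9! = 1/252
Racah Σ t=0..0: t=0:+1/36 = 1/36
⇒ 3j(3 1 4; 0 0 0)² = 4/63, sgn +1
Racah Σ t=0..0: t=0:+1/1440 = 1/1440
⇒ 3j(3 1 4; -3 -1 4)² = 1/9, sgn +1
4πI² = N·(3j₀)²·(3jₘ)² = 4/3
I = +1·√(1.33333/4π) = 0.32573501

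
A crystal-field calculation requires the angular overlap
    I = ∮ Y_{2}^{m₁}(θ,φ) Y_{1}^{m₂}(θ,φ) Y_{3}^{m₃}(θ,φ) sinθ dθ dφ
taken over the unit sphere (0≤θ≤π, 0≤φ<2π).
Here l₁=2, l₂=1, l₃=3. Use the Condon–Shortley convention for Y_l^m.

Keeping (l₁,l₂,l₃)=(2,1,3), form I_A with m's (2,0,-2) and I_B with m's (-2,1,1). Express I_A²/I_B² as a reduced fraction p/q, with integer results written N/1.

5/1

Same 2,1,3: normalisation and zero-m 3j drop out of the ratio.
A: Δ: 0! 4! 2! / 7! → 1/105; sum: t=0:+1/24 = 1/24; 3j²(2 1 3; 2 0 -2) = Δ·Π!·Σ² = 1/21  (sign -1)
B: Δ: 0! 4! 2! / 7! → 1/105; sum: t=0:+1/48 = 1/48; 3j²(2 1 3; -2 1 1) = Δ·Π!·Σ² = 1/105  (sign +1)
I_A²/I_B² = (1/21)/(1/105) = 5/1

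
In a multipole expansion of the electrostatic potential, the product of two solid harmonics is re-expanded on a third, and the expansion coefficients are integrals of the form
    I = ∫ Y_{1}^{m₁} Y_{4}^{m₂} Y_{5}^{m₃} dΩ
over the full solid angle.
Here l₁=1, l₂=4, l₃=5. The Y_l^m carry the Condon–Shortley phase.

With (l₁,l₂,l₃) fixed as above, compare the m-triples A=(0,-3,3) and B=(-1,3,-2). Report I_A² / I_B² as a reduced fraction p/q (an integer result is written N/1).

16/3

l's match ⇒ only the (l;m) 3-j factors differ between A and B.
A: triangle coeff Δ(1,4,5) = 1/495; Σ_t [0,0]: t=0:+1/5040 = 1/5040; (3j)²=16/495 [(1 4 5; 0 -3 3)], sign=+1
B: triangle coeff Δ(1,4,5) = 1/495; Σ_t [0,0]: t=0:+1/10080 = 1/10080; (3j)²=1/165 [(1 4 5; -1 3 -2)], sign=-1
I_A²/I_B² = (16/495)/(1/165) = 16/3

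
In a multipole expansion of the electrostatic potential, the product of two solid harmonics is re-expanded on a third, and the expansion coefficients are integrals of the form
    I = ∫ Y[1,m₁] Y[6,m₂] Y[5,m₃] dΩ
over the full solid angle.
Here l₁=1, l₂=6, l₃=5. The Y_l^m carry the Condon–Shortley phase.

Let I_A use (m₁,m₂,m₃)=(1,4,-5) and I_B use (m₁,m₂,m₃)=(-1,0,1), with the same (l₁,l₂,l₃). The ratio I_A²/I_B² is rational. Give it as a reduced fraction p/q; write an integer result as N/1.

l's match ⇒ only the (l;m) 3-j factors differ between A and B.
A: triangle coeff Δ(1,6,5) = 1/858; Σ_t [0,0]: t=0:+1/7257600 = 1/7257600; (3j)²=1/858 [(1 6 5; 1 4 -5)], sign=+1
B: triangle coeff Δ(1,6,5) = 1/858; Σ_t [2,2]: t=2:+1/34560 = 1/34560; (3j)²=5/286 [(1 6 5; -1 0 1)], sign=+1
I_A²/I_B² = (1/858)/(5/286) = 1/15

1/15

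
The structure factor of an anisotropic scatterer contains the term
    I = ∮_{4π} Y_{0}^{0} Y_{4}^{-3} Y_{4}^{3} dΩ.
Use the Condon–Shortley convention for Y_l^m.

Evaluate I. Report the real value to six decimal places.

Rules hold: Σm=0, L=8 even, 4≤4≤4.
N = 1·9·9 = 81
Δ = 0!·0!·8!/9! = 1/9
Racah Σ t=0..0: t=0:+1/576 = 1/576
⇒ 3j(0 4 4; 0 0 0)² = 1/9, sgn +1
Racah Σ t=0..0: t=0:+1/5040 = 1/5040
⇒ 3j(0 4 4; 0 -3 3)² = 1/9, sgn -1
4πI² = N·(3j₀)²·(3jₘ)² = 1/1
I = -1·√(1/4π) = -0.28209479

-0.282095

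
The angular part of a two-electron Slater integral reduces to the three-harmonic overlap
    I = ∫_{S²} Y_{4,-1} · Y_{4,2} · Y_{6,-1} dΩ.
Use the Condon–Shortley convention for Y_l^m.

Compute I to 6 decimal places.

0.097783

Rules hold: Σm=0, L=14 even, 0≤6≤8.
N = 9·9·13 = 1053
Δ = 2!·6!·6!/15! = 1/1261260
Racah Σ t=0..2: t=0:+1/4608 t=1:−1/1296 t=2:+1/4608 = -7/20736
⇒ 3j(4 4 6; 0 0 0)² = 20/1287, sgn -1
Racah Σ t=0..2: t=0:+1/172800 t=1:−1/5760 t=2:+1/3456 = 7/57600
⇒ 3j(4 4 6; -1 2 -1)² = 21/2860, sgn -1
4πI² = N·(3j₀)²·(3jₘ)² = 189/1573
I = +1·√(0.120153/4π) = 0.09778261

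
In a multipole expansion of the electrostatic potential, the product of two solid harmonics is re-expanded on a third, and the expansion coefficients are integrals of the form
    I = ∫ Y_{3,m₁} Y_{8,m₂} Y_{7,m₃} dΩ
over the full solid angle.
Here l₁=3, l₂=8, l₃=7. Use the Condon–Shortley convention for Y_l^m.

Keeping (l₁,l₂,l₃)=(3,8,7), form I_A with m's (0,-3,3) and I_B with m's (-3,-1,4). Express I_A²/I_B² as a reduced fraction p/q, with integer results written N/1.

Shared (l₁,l₂,l₃)=(3,8,7): N and (l;000)² cancel in I_A²/I_B².
A: Δ = 4!·2!·12!/19! = 1/5290740; Racah Σ t=1..3: t=1:−1/11612160 t=2:+1/8709120 t=3:−1/87091200 = 1/58060800; ⇒ 3j(3 8 7; 0 -3 3)² = 99/117572, sgn +1
B: Δ = 4!·2!·12!/19! = 1/5290740; Racah Σ t=4..4: t=4:+1/104509440 = 1/104509440; ⇒ 3j(3 8 7; -3 -1 4)² = 275/50388, sgn -1
I_A²/I_B² = (99/117572)/(275/50388) = 27/175

27/175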